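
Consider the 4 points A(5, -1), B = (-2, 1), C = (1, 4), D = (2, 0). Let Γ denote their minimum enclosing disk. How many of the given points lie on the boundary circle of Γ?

3

The minimum enclosing circle is determined by three boundary points: A, B, C.
Their circumcentre is (29/18, 7/18) with r² = 2173/162.
The farthest remaining point D is at distance² 49/162 ≤ 2173/162.
The points at distance exactly r from the centre are A, B, C — 3 points.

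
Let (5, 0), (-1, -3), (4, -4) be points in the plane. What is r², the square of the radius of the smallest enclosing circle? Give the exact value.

11.25

Call the three points A, B, C in the order given.
Side lengths²: AB² = 45, AC² = 17, BC² = 26.
Since AB² = 45 ≥ 26 + 17 = 43, the angle opposite AB is not acute, so the smallest enclosing circle has AB as diameter.
Centre = midpoint of AB = (2, -1.5), r² = 45/4 = 11.25.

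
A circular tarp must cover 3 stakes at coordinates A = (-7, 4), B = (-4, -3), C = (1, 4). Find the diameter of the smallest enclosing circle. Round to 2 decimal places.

Side lengths²: AB² = 58, AC² = 64, BC² = 74.
Since BC² = 74 < 64 + 58 = 122, the triangle is acute, so the smallest enclosing circle is the circumcircle.
Circumcentre = (-3, 11/7), r² = 1073/49.
Diameter = 2r = 2√(1073/49) ≈ 9.36.

9.36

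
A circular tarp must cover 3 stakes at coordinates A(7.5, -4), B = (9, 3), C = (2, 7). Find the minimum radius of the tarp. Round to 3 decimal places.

Side lengths²: AB² = 51.25, AC² = 151.25, BC² = 65.
Since AC² = 151.25 ≥ 65 + 51.25 = 116.25, the angle opposite AC is not acute, so the smallest enclosing circle has AC as diameter.
Centre = midpoint of AC = (4.75, 1.5), r² = 151.25/4 = 37.8125.
r = √(37.8125) ≈ 6.149.

6.149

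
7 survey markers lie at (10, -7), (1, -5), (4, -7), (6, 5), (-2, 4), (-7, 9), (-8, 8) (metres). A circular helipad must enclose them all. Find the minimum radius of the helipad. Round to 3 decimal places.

11.715

By Welzl's lemma the MEC is supported by two points (diametrically opposite) or three points (on a circumcircle).
The farthest pair is (10, -7)–(-8, 8) with squared distance 549. The circle on this segment as diameter has centre (1, 0.5) and r² = 549/4 = 137.25.
Check (1, -5): distance² to centre = 30.25 ≤ 137.25, so it lies inside.
All remaining points lie in this disk, and no smaller disk contains both endpoints, so this is the minimum enclosing circle.
r = √(137.25) ≈ 11.715.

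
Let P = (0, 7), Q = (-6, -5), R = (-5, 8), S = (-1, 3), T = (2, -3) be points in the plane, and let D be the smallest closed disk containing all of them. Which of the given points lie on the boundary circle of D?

A smallest enclosing disk is always determined by at most three of the input points on its boundary.
The minimum enclosing circle is determined by three boundary points: Q, R, T.
Their circumcentre is (-10/3, 4/3) with r² = 425/9.
The farthest remaining point P is at distance² 389/9 ≤ 425/9.
The points at distance exactly r from the centre are Q, R, T — 3 points.

Q, R, T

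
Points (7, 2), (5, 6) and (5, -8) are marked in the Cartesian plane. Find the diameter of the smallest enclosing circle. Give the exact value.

14

Call the three points A, B, C in the order given.
Side lengths²: AB² = 20, AC² = 104, BC² = 196.
Since BC² = 196 ≥ 104 + 20 = 124, the angle opposite BC is not acute, so the smallest enclosing circle has BC as diameter.
Centre = midpoint of BC = (5, -1), r² = 196/4 = 49.
Diameter = 2r = 2√49 = 14.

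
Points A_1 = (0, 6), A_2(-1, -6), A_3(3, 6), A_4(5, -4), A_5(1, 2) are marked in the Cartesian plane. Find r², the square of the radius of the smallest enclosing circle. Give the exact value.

By Welzl's lemma the MEC is supported by two points (diametrically opposite) or three points (on a circumcircle).
The farthest pair is A_2–A_3 with squared distance 160. The circle on this segment as diameter has centre (1, 0) and r² = 160/4 = 40.
Check A_1: distance² to centre = 37 ≤ 40, so it lies inside.
All remaining points lie in this disk, and no smaller disk contains both endpoints, so this is the minimum enclosing circle.

40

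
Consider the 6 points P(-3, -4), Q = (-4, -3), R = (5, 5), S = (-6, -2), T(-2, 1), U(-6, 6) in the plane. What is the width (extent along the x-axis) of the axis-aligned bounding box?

11

max x = 5, min x = -6, so width = 11.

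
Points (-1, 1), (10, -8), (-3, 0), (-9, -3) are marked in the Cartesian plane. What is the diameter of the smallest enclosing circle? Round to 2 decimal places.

A smallest enclosing disk is always determined by at most three of the input points on its boundary.
The farthest pair is (10, -8)–(-9, -3) with squared distance 386. The circle on this segment as diameter has centre (0.5, -5.5) and r² = 386/4 = 96.5.
Check (-1, 1): distance² to centre = 44.5 ≤ 96.5, so it lies inside.
All remaining points lie in this disk, and no smaller disk contains both endpoints, so this is the minimum enclosing circle.
Diameter = 2r = 2√(96.5) ≈ 19.65.

19.65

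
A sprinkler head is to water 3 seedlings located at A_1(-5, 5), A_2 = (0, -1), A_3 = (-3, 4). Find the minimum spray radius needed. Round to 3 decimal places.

Side lengths²: A_1A_2² = 61, A_1A_3² = 5, A_2A_3² = 34.
Since A_1A_2² = 61 ≥ 34 + 5 = 39, the angle opposite A_1A_2 is not acute, so the smallest enclosing circle has A_1A_2 as diameter.
Centre = midpoint of A_1A_2 = (-2.5, 2), r² = 61/4 = 15.25.
r = √(15.25) ≈ 3.905.

3.905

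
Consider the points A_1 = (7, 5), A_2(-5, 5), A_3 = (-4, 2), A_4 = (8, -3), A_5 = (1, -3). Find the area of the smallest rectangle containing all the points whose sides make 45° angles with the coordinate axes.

147

In coordinates u = x + y, v = x − y the rectangle is axis-aligned; the map (x,y)→(u,v) scales areas by 2.
u-values: 12, 0, -2, 5, -2; range = 12 − (-2) = 14.
v-values: 2, -10, -6, 11, 4; range = 11 − (-10) = 21.
Area = (14 × 21) / 2 = 147.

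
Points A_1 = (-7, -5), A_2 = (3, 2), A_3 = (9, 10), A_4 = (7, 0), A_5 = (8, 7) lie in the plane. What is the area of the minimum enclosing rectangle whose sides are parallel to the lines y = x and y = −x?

In coordinates u = x + y, v = x − y the rectangle is axis-aligned; the map (x,y)→(u,v) scales areas by 2.
u-values: -12, 5, 19, 7, 15; range = 19 − (-12) = 31.
v-values: -2, 1, -1, 7, 1; range = 7 − (-2) = 9.
Area = (31 × 9) / 2 = 139.5.

139.5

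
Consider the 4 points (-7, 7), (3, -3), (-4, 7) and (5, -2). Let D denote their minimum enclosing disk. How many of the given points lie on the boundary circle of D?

The minimum enclosing circle of a finite set is fixed by two of the points (as a diameter) or three (as a circumcircle).
The farthest pair is (-7, 7)–(5, -2) with squared distance 225. The circle on this segment as diameter has centre (-1, 2.5) and r² = 225/4 = 56.25.
Check (3, -3): distance² to centre = 46.25 ≤ 56.25, so it lies inside.
All remaining points lie in this disk, and no smaller disk contains both endpoints, so this is the minimum enclosing circle.
The points at distance exactly r from the centre are (-7, 7), (5, -2) — 2 points.

2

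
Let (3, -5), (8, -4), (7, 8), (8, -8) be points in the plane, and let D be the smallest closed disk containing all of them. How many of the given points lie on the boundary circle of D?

2

The farthest pair is (7, 8)–(8, -8) with squared distance 257. The circle on this segment as diameter has centre (7.5, 0) and r² = 257/4 = 64.25.
Check (3, -5): distance² to centre = 45.25 ≤ 64.25, so it lies inside.
All remaining points lie in this disk, and no smaller disk contains both endpoints, so this is the minimum enclosing circle.
The points at distance exactly r from the centre are (7, 8), (8, -8) — 2 points.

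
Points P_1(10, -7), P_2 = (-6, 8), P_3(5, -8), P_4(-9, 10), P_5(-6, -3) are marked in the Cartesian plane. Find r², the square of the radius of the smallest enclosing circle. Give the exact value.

The farthest pair is P_1–P_4 with squared distance 650. The circle on this segment as diameter has centre (0.5, 1.5) and r² = 650/4 = 162.5.
Check P_2: distance² to centre = 84.5 ≤ 162.5, so it lies inside.
All remaining points lie in this disk, and no smaller disk contains both endpoints, so this is the minimum enclosing circle.

162.5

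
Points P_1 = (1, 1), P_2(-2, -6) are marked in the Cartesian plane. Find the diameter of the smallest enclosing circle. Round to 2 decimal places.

The smallest circle enclosing two points has them as diameter endpoints.
Centre = midpoint = (-0.5, -2.5); r² = |P_1P_2|²/4 = 58/4 = 14.5.
Diameter = 2r = 2√(14.5) ≈ 7.62.

7.62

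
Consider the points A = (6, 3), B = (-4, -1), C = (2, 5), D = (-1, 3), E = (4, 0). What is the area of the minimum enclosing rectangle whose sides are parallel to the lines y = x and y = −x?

In coordinates u = x + y, v = x − y the rectangle is axis-aligned; the map (x,y)→(u,v) scales areas by 2.
u-values: 9, -5, 7, 2, 4; range = 9 − (-5) = 14.
v-values: 3, -3, -3, -4, 4; range = 4 − (-4) = 8.
Area = (14 × 8) / 2 = 56.

56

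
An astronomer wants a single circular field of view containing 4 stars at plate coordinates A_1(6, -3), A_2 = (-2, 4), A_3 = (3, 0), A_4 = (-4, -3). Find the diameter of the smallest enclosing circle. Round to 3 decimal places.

11.056

By Welzl's lemma the MEC is supported by two points (diametrically opposite) or three points (on a circumcircle).
The minimum enclosing circle is determined by three boundary points: A_1, A_2, A_4.
Their circumcentre is (1, -9/14) with r² = 5989/196.
The farthest remaining point A_3 is at distance² 865/196 ≤ 5989/196.
Diameter = 2r = 2√(5989/196) ≈ 11.056.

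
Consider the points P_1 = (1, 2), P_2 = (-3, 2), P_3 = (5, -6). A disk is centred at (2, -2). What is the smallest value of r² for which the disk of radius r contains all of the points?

41

The required radius is the distance from (2, -2) to the farthest point.
Squared distances: 17, 41, 25.
Maximum is 41, attained at P_2.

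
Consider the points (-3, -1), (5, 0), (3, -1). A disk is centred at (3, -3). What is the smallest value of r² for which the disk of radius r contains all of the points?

The required radius is the distance from (3, -3) to the farthest point.
Squared distances: 40, 13, 4.
Maximum is 40, attained at (-3, -1).

40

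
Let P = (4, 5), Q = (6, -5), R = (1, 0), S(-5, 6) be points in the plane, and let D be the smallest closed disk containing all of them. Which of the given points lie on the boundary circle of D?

The farthest pair is Q–S with squared distance 242. The circle on this segment as diameter has centre (0.5, 0.5) and r² = 242/4 = 60.5.
Check P: distance² to centre = 32.5 ≤ 60.5, so it lies inside.
All remaining points lie in this disk, and no smaller disk contains both endpoints, so this is the minimum enclosing circle.
The points at distance exactly r from the centre are Q, S — 2 points.

Q, S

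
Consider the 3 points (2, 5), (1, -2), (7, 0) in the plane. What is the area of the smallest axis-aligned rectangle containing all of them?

42

x ranges over [1, 7], width 6.
y ranges over [-2, 5], height 7.
Area = 6 × 7 = 42.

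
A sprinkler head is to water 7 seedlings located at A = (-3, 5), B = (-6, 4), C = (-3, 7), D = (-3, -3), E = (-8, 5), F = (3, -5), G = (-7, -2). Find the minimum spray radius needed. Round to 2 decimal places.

By Welzl's lemma the MEC is supported by two points (diametrically opposite) or three points (on a circumcircle).
The farthest pair is E–F with squared distance 221. The circle on this segment as diameter has centre (-2.5, 0) and r² = 221/4 = 55.25.
Check A: distance² to centre = 25.25 ≤ 55.25, so it lies inside.
All remaining points lie in this disk, and no smaller disk contains both endpoints, so this is the minimum enclosing circle.
r = √(55.25) ≈ 7.43.

7.43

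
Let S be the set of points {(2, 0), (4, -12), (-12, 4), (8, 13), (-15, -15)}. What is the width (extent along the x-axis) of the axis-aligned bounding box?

max x = 8, min x = -15, so width = 23.

23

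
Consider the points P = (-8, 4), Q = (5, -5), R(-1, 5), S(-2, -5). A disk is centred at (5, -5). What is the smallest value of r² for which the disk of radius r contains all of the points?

The required radius is the distance from (5, -5) to the farthest point.
Squared distances: 250, 0, 136, 49.
Maximum is 250, attained at P.

250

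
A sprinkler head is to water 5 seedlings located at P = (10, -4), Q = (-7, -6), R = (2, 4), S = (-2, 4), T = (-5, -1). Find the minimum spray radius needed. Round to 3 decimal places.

A smallest enclosing disk is always determined by at most three of the input points on its boundary.
The minimum enclosing circle is determined by three boundary points: P, Q, S.
Their circumcentre is (1.375, -3.9375) with r² = 74.39453125.
The farthest remaining point R is at distance² 63.39453125 ≤ 74.39453125.
r = √(74.39453125) ≈ 8.625.

8.625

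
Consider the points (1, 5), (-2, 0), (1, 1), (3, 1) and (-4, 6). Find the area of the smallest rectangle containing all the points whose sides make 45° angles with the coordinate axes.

In coordinates u = x + y, v = x − y the rectangle is axis-aligned; the map (x,y)→(u,v) scales areas by 2.
u-values: 6, -2, 2, 4, 2; range = 6 − (-2) = 8.
v-values: -4, -2, 0, 2, -10; range = 2 − (-10) = 12.
Area = (8 × 12) / 2 = 48.

48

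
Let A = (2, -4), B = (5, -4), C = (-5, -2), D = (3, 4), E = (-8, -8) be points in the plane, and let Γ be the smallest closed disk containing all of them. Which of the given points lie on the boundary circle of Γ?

The farthest pair is D–E with squared distance 265. The circle on this segment as diameter has centre (-2.5, -2) and r² = 265/4 = 66.25.
Check A: distance² to centre = 24.25 ≤ 66.25, so it lies inside.
All remaining points lie in this disk, and no smaller disk contains both endpoints, so this is the minimum enclosing circle.
The points at distance exactly r from the centre are D, E — 2 points.

D, E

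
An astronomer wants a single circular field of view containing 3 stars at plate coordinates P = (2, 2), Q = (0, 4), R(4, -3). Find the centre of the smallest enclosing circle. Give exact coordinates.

Side lengths²: PQ² = 8, PR² = 29, QR² = 65.
Since QR² = 65 ≥ 29 + 8 = 37, the angle opposite QR is not acute, so the smallest enclosing circle has QR as diameter.
Centre = midpoint of QR = (2, 0.5), r² = 65/4 = 16.25.
Centre = (2, 0.5).

(2, 0.5)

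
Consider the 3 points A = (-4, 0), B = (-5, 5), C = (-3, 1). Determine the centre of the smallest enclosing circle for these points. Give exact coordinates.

Side lengths²: AB² = 26, AC² = 2, BC² = 20.
Since AB² = 26 ≥ 20 + 2 = 22, the angle opposite AB is not acute, so the smallest enclosing circle has AB as diameter.
Centre = midpoint of AB = (-4.5, 2.5), r² = 26/4 = 6.5.
Centre = (-4.5, 2.5).

(-4.5, 2.5)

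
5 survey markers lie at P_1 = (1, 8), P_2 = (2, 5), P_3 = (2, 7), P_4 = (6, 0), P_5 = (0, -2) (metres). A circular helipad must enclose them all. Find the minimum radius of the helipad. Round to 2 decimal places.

A smallest enclosing disk is always determined by at most three of the input points on its boundary.
The minimum enclosing circle is determined by three boundary points: P_1, P_4, P_5.
Their circumcentre is (99/58, 167/58) with r² = 44945/1682.
The farthest remaining point P_3 is at distance² 28705/1682 ≤ 44945/1682.
r = √(44945/1682) ≈ 5.17.

5.17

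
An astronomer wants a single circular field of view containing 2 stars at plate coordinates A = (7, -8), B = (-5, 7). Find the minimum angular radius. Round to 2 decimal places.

The smallest circle enclosing two points has them as diameter endpoints.
Centre = midpoint = (1, -0.5); r² = |AB|²/4 = 369/4 = 92.25.
r = √(92.25) ≈ 9.60.

9.60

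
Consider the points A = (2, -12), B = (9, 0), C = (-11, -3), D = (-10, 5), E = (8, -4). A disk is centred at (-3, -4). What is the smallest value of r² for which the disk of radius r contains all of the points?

160

The required radius is the distance from (-3, -4) to the farthest point.
Squared distances: 89, 160, 65, 130, 121.
Maximum is 160, attained at B.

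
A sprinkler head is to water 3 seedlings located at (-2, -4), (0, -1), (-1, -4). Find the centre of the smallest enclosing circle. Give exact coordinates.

Call the three points A, B, C in the order given.
Side lengths²: AB² = 13, AC² = 1, BC² = 10.
Since AB² = 13 ≥ 10 + 1 = 11, the angle opposite AB is not acute, so the smallest enclosing circle has AB as diameter.
Centre = midpoint of AB = (-1, -2.5), r² = 13/4 = 3.25.
Centre = (-1, -2.5).

(-1, -2.5)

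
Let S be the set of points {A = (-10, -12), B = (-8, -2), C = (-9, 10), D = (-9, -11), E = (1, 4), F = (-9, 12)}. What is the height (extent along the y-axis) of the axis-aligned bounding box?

max y = 12, min y = -12, so height = 24.

24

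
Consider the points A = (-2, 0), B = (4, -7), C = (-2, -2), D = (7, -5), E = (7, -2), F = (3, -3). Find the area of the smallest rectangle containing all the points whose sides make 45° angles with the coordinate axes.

63

In coordinates u = x + y, v = x − y the rectangle is axis-aligned; the map (x,y)→(u,v) scales areas by 2.
u-values: -2, -3, -4, 2, 5, 0; range = 5 − (-4) = 9.
v-values: -2, 11, 0, 12, 9, 6; range = 12 − (-2) = 14.
Area = (9 × 14) / 2 = 63.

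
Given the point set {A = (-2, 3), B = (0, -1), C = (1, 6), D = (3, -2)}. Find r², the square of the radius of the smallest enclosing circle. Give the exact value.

17

The farthest pair is C–D with squared distance 68. The circle on this segment as diameter has centre (2, 2) and r² = 68/4 = 17.
Check A: distance² to centre = 17 ≤ 17, so it lies inside.
All remaining points lie in this disk, and no smaller disk contains both endpoints, so this is the minimum enclosing circle.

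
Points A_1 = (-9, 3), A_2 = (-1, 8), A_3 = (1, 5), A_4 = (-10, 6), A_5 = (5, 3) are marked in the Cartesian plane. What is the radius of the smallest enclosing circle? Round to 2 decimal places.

7.65

By Welzl's lemma the MEC is supported by two points (diametrically opposite) or three points (on a circumcircle).
The farthest pair is A_4–A_5 with squared distance 234. The circle on this segment as diameter has centre (-2.5, 4.5) and r² = 234/4 = 58.5.
Check A_1: distance² to centre = 44.5 ≤ 58.5, so it lies inside.
All remaining points lie in this disk, and no smaller disk contains both endpoints, so this is the minimum enclosing circle.
r = √(58.5) ≈ 7.65.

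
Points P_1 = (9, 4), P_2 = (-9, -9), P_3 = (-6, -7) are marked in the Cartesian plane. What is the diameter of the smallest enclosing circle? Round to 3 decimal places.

22.204

Side lengths²: P_1P_2² = 493, P_1P_3² = 346, P_2P_3² = 13.
Since P_1P_2² = 493 ≥ 346 + 13 = 359, the angle opposite P_1P_2 is not acute, so the smallest enclosing circle has P_1P_2 as diameter.
Centre = midpoint of P_1P_2 = (0, -2.5), r² = 493/4 = 123.25.
Diameter = 2r = 2√(123.25) ≈ 22.204.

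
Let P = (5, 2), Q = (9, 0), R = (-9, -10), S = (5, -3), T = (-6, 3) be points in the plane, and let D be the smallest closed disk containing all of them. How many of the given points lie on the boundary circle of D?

2

A smallest enclosing disk is always determined by at most three of the input points on its boundary.
The farthest pair is Q–R with squared distance 424. The circle on this segment as diameter has centre (0, -5) and r² = 424/4 = 106.
Check P: distance² to centre = 74 ≤ 106, so it lies inside.
All remaining points lie in this disk, and no smaller disk contains both endpoints, so this is the minimum enclosing circle.
The points at distance exactly r from the centre are Q, R — 2 points.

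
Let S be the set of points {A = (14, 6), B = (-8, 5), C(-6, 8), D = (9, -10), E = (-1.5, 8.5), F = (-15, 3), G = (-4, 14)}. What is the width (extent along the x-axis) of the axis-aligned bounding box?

29

max x = 14, min x = -15, so width = 29.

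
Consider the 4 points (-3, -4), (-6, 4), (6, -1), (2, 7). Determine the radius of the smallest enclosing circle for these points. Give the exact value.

6.5

A smallest enclosing disk is always determined by at most three of the input points on its boundary.
The farthest pair is (-6, 4)–(6, -1) with squared distance 169. The circle on this segment as diameter has centre (0, 1.5) and r² = 169/4 = 42.25.
Check (-3, -4): distance² to centre = 39.25 ≤ 42.25, so it lies inside.
All remaining points lie in this disk, and no smaller disk contains both endpoints, so this is the minimum enclosing circle.
r = √(42.25) = 6.5.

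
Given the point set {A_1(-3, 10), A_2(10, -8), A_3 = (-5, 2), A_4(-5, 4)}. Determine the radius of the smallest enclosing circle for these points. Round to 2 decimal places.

11.10

The minimum enclosing circle of a finite set is fixed by two of the points (as a diameter) or three (as a circumcircle).
The farthest pair is A_1–A_2 with squared distance 493. The circle on this segment as diameter has centre (3.5, 1) and r² = 493/4 = 123.25.
Check A_3: distance² to centre = 73.25 ≤ 123.25, so it lies inside.
All remaining points lie in this disk, and no smaller disk contains both endpoints, so this is the minimum enclosing circle.
r = √(123.25) ≈ 11.10.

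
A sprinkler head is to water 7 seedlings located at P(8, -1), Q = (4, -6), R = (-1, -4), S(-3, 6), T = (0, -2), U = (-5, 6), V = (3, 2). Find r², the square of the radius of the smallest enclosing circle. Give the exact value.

The minimum enclosing circle is determined by three boundary points: P, Q, U.
Their circumcentre is (37/62, 51/62) with r² = 111725/1922.
The farthest remaining point S is at distance² 76385/1922 ≤ 111725/1922.

111725/1922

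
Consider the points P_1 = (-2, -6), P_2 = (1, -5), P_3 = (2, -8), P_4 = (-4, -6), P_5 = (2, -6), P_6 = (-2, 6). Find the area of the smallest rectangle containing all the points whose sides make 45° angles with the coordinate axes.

In coordinates u = x + y, v = x − y the rectangle is axis-aligned; the map (x,y)→(u,v) scales areas by 2.
u-values: -8, -4, -6, -10, -4, 4; range = 4 − (-10) = 14.
v-values: 4, 6, 10, 2, 8, -8; range = 10 − (-8) = 18.
Area = (14 × 18) / 2 = 126.

126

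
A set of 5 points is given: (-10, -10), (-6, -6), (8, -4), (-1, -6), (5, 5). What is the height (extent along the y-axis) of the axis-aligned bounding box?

15

max y = 5, min y = -10, so height = 15.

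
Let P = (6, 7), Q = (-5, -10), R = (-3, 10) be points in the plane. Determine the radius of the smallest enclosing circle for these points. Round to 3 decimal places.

10.379

Side lengths²: PQ² = 410, PR² = 90, QR² = 404.
Since PQ² = 410 < 404 + 90 = 494, the triangle is acute, so the smallest enclosing circle is the circumcircle.
Circumcentre = (-44/31, -8/31), r² = 103525/961.
r = √(103525/961) ≈ 10.379.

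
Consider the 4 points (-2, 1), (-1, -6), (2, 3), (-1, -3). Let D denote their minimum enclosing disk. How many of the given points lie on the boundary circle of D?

The farthest pair is (-1, -6)–(2, 3) with squared distance 90. The circle on this segment as diameter has centre (0.5, -1.5) and r² = 90/4 = 22.5.
Check (-2, 1): distance² to centre = 12.5 ≤ 22.5, so it lies inside.
All remaining points lie in this disk, and no smaller disk contains both endpoints, so this is the minimum enclosing circle.
The points at distance exactly r from the centre are (-1, -6), (2, 3) — 2 points.

2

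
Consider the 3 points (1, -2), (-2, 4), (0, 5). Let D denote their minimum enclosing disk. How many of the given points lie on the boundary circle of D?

Call the three points A, B, C in the order given.
Side lengths²: AB² = 45, AC² = 50, BC² = 5.
Since AC² = 50 ≥ 45 + 5 = 50, the angle opposite AC is not acute, so the smallest enclosing circle has AC as diameter.
Centre = midpoint of AC = (0.5, 1.5), r² = 50/4 = 12.5.
The points at distance exactly r from the centre are (1, -2), (-2, 4), (0, 5) — 3 points.

3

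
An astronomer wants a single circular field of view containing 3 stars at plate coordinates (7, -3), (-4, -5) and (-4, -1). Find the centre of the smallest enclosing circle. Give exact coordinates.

Call the three points A, B, C in the order given.
Side lengths²: AB² = 125, AC² = 125, BC² = 16.
Since AC² = 125 < 125 + 16 = 141, the triangle is acute, so the smallest enclosing circle is the circumcircle.
Circumcentre = (29/22, -3), r² = 15625/484.
Centre = (29/22, -3).

(29/22, -3)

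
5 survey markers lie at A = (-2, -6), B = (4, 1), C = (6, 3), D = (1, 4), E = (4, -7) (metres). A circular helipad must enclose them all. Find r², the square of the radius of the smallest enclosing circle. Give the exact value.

The minimum enclosing circle of a finite set is fixed by two of the points (as a diameter) or three (as a circumcircle).
The farthest pair is A–C with squared distance 145. The circle on this segment as diameter has centre (2, -1.5) and r² = 145/4 = 36.25.
Check B: distance² to centre = 10.25 ≤ 36.25, so it lies inside.
All remaining points lie in this disk, and no smaller disk contains both endpoints, so this is the minimum enclosing circle.

36.25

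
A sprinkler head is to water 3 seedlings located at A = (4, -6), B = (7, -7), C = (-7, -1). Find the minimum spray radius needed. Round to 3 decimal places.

Side lengths²: AB² = 10, AC² = 146, BC² = 232.
Since BC² = 232 ≥ 146 + 10 = 156, the angle opposite BC is not acute, so the smallest enclosing circle has BC as diameter.
Centre = midpoint of BC = (0, -4), r² = 232/4 = 58.
r = √58 ≈ 7.616.

7.616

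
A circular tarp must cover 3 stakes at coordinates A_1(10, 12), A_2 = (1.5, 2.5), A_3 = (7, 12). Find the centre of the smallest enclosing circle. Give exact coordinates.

(5.75, 7.25)

Side lengths²: A_1A_2² = 162.5, A_1A_3² = 9, A_2A_3² = 120.5.
Since A_1A_2² = 162.5 ≥ 120.5 + 9 = 129.5, the angle opposite A_1A_2 is not acute, so the smallest enclosing circle has A_1A_2 as diameter.
Centre = midpoint of A_1A_2 = (5.75, 7.25), r² = 162.5/4 = 40.625.
Centre = (5.75, 7.25).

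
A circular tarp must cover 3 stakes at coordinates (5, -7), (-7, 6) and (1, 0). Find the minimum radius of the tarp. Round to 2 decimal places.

8.85

Call the three points A, B, C in the order given.
Side lengths²: AB² = 313, AC² = 65, BC² = 100.
Since AB² = 313 ≥ 100 + 65 = 165, the angle opposite AB is not acute, so the smallest enclosing circle has AB as diameter.
Centre = midpoint of AB = (-1, -0.5), r² = 313/4 = 78.25.
r = √(78.25) ≈ 8.85.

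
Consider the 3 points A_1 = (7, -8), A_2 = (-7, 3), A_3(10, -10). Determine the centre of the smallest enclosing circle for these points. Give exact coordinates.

(1.5, -3.5)

Side lengths²: A_1A_2² = 317, A_1A_3² = 13, A_2A_3² = 458.
Since A_2A_3² = 458 ≥ 317 + 13 = 330, the angle opposite A_2A_3 is not acute, so the smallest enclosing circle has A_2A_3 as diameter.
Centre = midpoint of A_2A_3 = (1.5, -3.5), r² = 458/4 = 114.5.
Centre = (1.5, -3.5).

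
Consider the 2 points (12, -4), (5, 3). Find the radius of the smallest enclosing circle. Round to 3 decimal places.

4.950

The smallest circle enclosing two points has them as diameter endpoints.
Centre = midpoint = (8.5, -0.5); r² = |(12, -4)−(5, 3)|²/4 = 98/4 = 24.5.
r = √(24.5) ≈ 4.950.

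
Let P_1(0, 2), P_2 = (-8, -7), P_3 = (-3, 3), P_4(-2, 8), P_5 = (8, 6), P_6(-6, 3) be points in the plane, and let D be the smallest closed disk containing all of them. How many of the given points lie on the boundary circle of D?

A smallest enclosing disk is always determined by at most three of the input points on its boundary.
The farthest pair is P_2–P_5 with squared distance 425. The circle on this segment as diameter has centre (0, -0.5) and r² = 425/4 = 106.25.
Check P_1: distance² to centre = 6.25 ≤ 106.25, so it lies inside.
All remaining points lie in this disk, and no smaller disk contains both endpoints, so this is the minimum enclosing circle.
The points at distance exactly r from the centre are P_2, P_5 — 2 points.

2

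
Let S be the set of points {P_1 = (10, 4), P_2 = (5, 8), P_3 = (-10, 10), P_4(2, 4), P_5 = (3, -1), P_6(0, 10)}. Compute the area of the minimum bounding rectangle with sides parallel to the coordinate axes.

x ranges over [-10, 10], width 20.
y ranges over [-1, 10], height 11.
Area = 20 × 11 = 220.

220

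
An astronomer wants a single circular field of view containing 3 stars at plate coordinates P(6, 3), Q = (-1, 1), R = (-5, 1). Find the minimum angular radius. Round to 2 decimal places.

5.59

Side lengths²: PQ² = 53, PR² = 125, QR² = 16.
Since PR² = 125 ≥ 53 + 16 = 69, the angle opposite PR is not acute, so the smallest enclosing circle has PR as diameter.
Centre = midpoint of PR = (0.5, 2), r² = 125/4 = 31.25.
r = √(31.25) ≈ 5.59.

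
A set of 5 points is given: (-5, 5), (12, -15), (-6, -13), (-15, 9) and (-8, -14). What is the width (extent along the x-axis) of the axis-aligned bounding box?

max x = 12, min x = -15, so width = 27.

27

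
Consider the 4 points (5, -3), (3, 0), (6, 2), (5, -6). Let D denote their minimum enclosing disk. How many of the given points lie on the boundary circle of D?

A smallest enclosing disk is always determined by at most three of the input points on its boundary.
The farthest pair is (6, 2)–(5, -6) with squared distance 65. The circle on this segment as diameter has centre (5.5, -2) and r² = 65/4 = 16.25.
Check (5, -3): distance² to centre = 1.25 ≤ 16.25, so it lies inside.
All remaining points lie in this disk, and no smaller disk contains both endpoints, so this is the minimum enclosing circle.
The points at distance exactly r from the centre are (6, 2), (5, -6) — 2 points.

2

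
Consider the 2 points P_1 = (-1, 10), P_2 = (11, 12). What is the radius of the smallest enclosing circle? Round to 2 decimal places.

The smallest circle enclosing two points has them as diameter endpoints.
Centre = midpoint = (5, 11); r² = |P_1P_2|²/4 = 148/4 = 37.
r = √37 ≈ 6.08.

6.08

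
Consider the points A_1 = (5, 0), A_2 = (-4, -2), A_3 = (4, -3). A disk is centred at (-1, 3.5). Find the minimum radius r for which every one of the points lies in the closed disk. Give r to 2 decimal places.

8.20

The required radius is the distance from (-1, 3.5) to the farthest point.
Squared distances: 48.25, 39.25, 67.25.
Maximum is 67.25, attained at A_3.
r = √(67.25) ≈ 8.20.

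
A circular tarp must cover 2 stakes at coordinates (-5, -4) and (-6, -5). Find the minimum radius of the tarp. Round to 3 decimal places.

0.707

The smallest circle enclosing two points has them as diameter endpoints.
Centre = midpoint = (-5.5, -4.5); r² = |(-5, -4)−(-6, -5)|²/4 = 2/4 = 0.5.
r = √(0.5) ≈ 0.707.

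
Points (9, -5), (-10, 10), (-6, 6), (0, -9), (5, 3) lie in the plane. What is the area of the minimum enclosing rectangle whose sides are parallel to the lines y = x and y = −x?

289

In coordinates u = x + y, v = x − y the rectangle is axis-aligned; the map (x,y)→(u,v) scales areas by 2.
u-values: 4, 0, 0, -9, 8; range = 8 − (-9) = 17.
v-values: 14, -20, -12, 9, 2; range = 14 − (-20) = 34.
Area = (17 × 34) / 2 = 289.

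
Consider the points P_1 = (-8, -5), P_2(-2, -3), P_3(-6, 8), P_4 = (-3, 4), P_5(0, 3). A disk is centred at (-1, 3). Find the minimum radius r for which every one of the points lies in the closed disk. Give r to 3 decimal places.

The required radius is the distance from (-1, 3) to the farthest point.
Squared distances: 113, 37, 50, 5, 1.
Maximum is 113, attained at P_1.
r = √113 ≈ 10.630.

10.630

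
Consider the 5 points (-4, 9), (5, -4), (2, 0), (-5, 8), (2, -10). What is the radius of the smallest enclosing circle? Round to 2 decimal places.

By Welzl's lemma the MEC is supported by two points (diametrically opposite) or three points (on a circumcircle).
The farthest pair is (-4, 9)–(2, -10) with squared distance 397. The circle on this segment as diameter has centre (-1, -0.5) and r² = 397/4 = 99.25.
Check (5, -4): distance² to centre = 48.25 ≤ 99.25, so it lies inside.
All remaining points lie in this disk, and no smaller disk contains both endpoints, so this is the minimum enclosing circle.
r = √(99.25) ≈ 9.96.

9.96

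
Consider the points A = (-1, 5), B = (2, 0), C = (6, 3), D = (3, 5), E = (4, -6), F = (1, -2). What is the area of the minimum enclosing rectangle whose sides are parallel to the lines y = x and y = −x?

88

In coordinates u = x + y, v = x − y the rectangle is axis-aligned; the map (x,y)→(u,v) scales areas by 2.
u-values: 4, 2, 9, 8, -2, -1; range = 9 − (-2) = 11.
v-values: -6, 2, 3, -2, 10, 3; range = 10 − (-6) = 16.
Area = (11 × 16) / 2 = 88.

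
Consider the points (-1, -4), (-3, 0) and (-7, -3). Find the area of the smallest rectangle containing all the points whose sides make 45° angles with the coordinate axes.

In coordinates u = x + y, v = x − y the rectangle is axis-aligned; the map (x,y)→(u,v) scales areas by 2.
u-values: -5, -3, -10; range = -3 − (-10) = 7.
v-values: 3, -3, -4; range = 3 − (-4) = 7.
Area = (7 × 7) / 2 = 24.5.

24.5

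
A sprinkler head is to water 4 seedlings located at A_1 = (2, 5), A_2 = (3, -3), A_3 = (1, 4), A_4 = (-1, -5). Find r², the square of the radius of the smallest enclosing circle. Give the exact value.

27.25

The minimum enclosing circle of a finite set is fixed by two of the points (as a diameter) or three (as a circumcircle).
The farthest pair is A_1–A_4 with squared distance 109. The circle on this segment as diameter has centre (0.5, 0) and r² = 109/4 = 27.25.
Check A_2: distance² to centre = 15.25 ≤ 27.25, so it lies inside.
All remaining points lie in this disk, and no smaller disk contains both endpoints, so this is the minimum enclosing circle.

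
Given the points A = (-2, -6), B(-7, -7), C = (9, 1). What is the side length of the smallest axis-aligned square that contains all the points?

The bounding box has width 16 and height 8.
An axis-aligned square enclosing the set must have side ≥ max(width, height).
So the minimum side is max(16, 8) = 16.

16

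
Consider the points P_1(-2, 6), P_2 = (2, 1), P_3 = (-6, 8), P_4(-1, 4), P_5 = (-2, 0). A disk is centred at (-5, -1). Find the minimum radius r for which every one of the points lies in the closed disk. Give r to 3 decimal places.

The required radius is the distance from (-5, -1) to the farthest point.
Squared distances: 58, 53, 82, 41, 10.
Maximum is 82, attained at P_3.
r = √82 ≈ 9.055.

9.055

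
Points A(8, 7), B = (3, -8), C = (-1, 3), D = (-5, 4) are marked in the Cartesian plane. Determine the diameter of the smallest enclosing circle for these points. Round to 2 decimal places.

By Welzl's lemma the MEC is supported by two points (diametrically opposite) or three points (on a circumcircle).
The minimum enclosing circle is determined by three boundary points: A, B, D.
Their circumcentre is (8/3, 4/9) with r² = 5785/81.
The farthest remaining point C is at distance² 1618/81 ≤ 5785/81.
Diameter = 2r = 2√(5785/81) ≈ 16.90.

16.90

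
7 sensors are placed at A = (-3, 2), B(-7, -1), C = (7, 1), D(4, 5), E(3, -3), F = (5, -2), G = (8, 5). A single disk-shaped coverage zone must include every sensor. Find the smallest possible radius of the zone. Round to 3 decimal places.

8.078

The farthest pair is B–G with squared distance 261. The circle on this segment as diameter has centre (0.5, 2) and r² = 261/4 = 65.25.
Check A: distance² to centre = 12.25 ≤ 65.25, so it lies inside.
All remaining points lie in this disk, and no smaller disk contains both endpoints, so this is the minimum enclosing circle.
r = √(65.25) ≈ 8.078.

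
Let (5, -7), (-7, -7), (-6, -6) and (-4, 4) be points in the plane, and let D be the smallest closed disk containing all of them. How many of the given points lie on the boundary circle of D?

3

The minimum enclosing circle is determined by three boundary points: (5, -7), (-7, -7), (-4, 4).
Their circumcentre is (-1, -30/11) with r² = 6565/121.
The farthest remaining point (-6, -6) is at distance² 4321/121 ≤ 6565/121.
The points at distance exactly r from the centre are (5, -7), (-7, -7), (-4, 4) — 3 points.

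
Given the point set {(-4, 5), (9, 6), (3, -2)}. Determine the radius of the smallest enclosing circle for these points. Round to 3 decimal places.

Call the three points A, B, C in the order given.
Side lengths²: AB² = 170, AC² = 98, BC² = 100.
Since AB² = 170 < 100 + 98 = 198, the triangle is acute, so the smallest enclosing circle is the circumcircle.
Circumcentre = (18/7, 32/7), r² = 2125/49.
r = √(2125/49) ≈ 6.585.

6.585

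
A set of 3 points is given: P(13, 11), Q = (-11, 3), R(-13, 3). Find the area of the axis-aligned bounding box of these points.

x ranges over [-13, 13], width 26.
y ranges over [3, 11], height 8.
Area = 26 × 8 = 208.

208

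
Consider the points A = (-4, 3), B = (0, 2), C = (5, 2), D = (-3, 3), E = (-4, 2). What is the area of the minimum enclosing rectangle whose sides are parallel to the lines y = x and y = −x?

In coordinates u = x + y, v = x − y the rectangle is axis-aligned; the map (x,y)→(u,v) scales areas by 2.
u-values: -1, 2, 7, 0, -2; range = 7 − (-2) = 9.
v-values: -7, -2, 3, -6, -6; range = 3 − (-7) = 10.
Area = (9 × 10) / 2 = 45.

45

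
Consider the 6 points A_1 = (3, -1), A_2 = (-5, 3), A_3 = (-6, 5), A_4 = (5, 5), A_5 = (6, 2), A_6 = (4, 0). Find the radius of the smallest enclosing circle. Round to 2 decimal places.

6.18

The minimum enclosing circle of a finite set is fixed by two of the points (as a diameter) or three (as a circumcircle).
The farthest pair is A_3–A_5 with squared distance 153. The circle on this segment as diameter has centre (0, 3.5) and r² = 153/4 = 38.25.
Check A_1: distance² to centre = 29.25 ≤ 38.25, so it lies inside.
All remaining points lie in this disk, and no smaller disk contains both endpoints, so this is the minimum enclosing circle.
r = √(38.25) ≈ 6.18.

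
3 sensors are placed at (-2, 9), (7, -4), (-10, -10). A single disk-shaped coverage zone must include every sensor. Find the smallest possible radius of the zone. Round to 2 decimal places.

Call the three points A, B, C in the order given.
Side lengths²: AB² = 250, AC² = 425, BC² = 325.
Since AC² = 425 < 325 + 250 = 575, the triangle is acute, so the smallest enclosing circle is the circumcircle.
Circumcentre = (-75/22, -35/22), r² = 27625/242.
r = √(27625/242) ≈ 10.68.

10.68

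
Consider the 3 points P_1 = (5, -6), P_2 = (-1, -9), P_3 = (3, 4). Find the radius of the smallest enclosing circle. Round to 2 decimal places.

Side lengths²: P_1P_2² = 45, P_1P_3² = 104, P_2P_3² = 185.
Since P_2P_3² = 185 ≥ 104 + 45 = 149, the angle opposite P_2P_3 is not acute, so the smallest enclosing circle has P_2P_3 as diameter.
Centre = midpoint of P_2P_3 = (1, -2.5), r² = 185/4 = 46.25.
r = √(46.25) ≈ 6.80.

6.80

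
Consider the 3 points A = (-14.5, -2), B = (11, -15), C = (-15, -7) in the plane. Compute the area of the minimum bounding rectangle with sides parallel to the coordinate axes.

338

x ranges over [-15, 11], width 26.
y ranges over [-15, -2], height 13.
Area = 26 × 13 = 338.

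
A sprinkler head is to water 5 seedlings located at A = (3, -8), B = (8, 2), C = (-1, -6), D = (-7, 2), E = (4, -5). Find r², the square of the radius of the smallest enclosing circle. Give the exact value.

62.5

The minimum enclosing circle of a finite set is fixed by two of the points (as a diameter) or three (as a circumcircle).
The minimum enclosing circle is determined by three boundary points: A, B, D.
Their circumcentre is (0.5, -0.5) with r² = 62.5.
The farthest remaining point C is at distance² 32.5 ≤ 62.5.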